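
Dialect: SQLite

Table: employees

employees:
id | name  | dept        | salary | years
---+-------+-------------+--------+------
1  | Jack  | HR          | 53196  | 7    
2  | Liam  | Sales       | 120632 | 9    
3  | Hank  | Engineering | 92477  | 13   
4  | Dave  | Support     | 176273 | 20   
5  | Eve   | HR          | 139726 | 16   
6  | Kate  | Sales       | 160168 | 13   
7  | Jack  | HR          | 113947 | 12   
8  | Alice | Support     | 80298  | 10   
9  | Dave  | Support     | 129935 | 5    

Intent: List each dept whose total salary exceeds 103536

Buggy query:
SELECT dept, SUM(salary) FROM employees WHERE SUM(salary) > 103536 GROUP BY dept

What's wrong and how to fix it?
Bug: WHERE runs before GROUP BY, so aggregates aren't available there

Fix: Use HAVING (which filters groups after aggregation) instead of WHERE

Corrected query:
SELECT dept, SUM(salary) FROM employees GROUP BY dept HAVING SUM(salary) > 103536

Result:
dept    | SUM(salary)
--------+------------
HR      | 306869     
Sales   | 280800     
Support | 386506     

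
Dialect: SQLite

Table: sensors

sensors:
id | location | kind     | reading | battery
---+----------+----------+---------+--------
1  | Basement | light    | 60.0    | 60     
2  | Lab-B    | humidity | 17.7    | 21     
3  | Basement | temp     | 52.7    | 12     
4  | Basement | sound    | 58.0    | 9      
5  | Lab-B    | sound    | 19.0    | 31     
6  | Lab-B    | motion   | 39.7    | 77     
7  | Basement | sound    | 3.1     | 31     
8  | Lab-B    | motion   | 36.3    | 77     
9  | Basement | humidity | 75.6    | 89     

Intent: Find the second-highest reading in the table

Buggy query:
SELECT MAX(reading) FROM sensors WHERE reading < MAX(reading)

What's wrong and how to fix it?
Bug: MAX(reading) on the right of the comparison is an aggregate-in-WHERE error

Fix: Compute the overall MAX in a subquery, then take MAX of rows below it

Corrected query:
SELECT MAX(reading) FROM sensors WHERE reading < (SELECT MAX(reading) FROM sensors)

Result:
MAX(reading)
------------
60          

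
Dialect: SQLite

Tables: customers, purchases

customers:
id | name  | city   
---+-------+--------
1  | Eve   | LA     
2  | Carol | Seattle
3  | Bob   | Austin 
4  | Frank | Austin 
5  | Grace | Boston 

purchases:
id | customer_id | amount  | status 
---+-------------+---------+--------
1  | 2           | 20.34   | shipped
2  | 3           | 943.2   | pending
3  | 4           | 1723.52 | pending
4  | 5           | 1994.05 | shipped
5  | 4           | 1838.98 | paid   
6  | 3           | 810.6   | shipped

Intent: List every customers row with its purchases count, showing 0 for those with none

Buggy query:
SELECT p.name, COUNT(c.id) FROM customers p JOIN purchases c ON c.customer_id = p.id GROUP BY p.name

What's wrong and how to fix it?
Bug: INNER JOIN drops customers rows that have no matching purchases rows

Fix: Switch to LEFT JOIN to retain unmatched parent rows

Corrected query:
SELECT p.name, COUNT(c.id) FROM customers p LEFT JOIN purchases c ON c.customer_id = p.id GROUP BY p.name

Result:
name  | COUNT(c.id)
------+------------
Bob   | 2          
Carol | 1          
Eve   | 0          
Frank | 2          
Grace | 1          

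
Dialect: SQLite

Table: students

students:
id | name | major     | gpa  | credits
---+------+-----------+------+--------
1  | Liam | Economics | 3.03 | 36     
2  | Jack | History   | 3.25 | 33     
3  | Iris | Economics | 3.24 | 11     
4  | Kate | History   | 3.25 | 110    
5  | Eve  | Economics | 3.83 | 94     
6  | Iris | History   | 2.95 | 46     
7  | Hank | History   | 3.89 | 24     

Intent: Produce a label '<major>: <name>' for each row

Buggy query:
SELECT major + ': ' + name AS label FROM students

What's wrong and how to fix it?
Bug: SQLite uses || for string concatenation; + coerces text to numbers (yielding 0)

Fix: Replace + with || to concatenate text

Corrected query:
SELECT major || ': ' || name AS label FROM students

Result:
label          
---------------
Economics: Liam
History: Jack  
Economics: Iris
History: Kate  
Economics: Eve 
History: Iris  
History: Hank  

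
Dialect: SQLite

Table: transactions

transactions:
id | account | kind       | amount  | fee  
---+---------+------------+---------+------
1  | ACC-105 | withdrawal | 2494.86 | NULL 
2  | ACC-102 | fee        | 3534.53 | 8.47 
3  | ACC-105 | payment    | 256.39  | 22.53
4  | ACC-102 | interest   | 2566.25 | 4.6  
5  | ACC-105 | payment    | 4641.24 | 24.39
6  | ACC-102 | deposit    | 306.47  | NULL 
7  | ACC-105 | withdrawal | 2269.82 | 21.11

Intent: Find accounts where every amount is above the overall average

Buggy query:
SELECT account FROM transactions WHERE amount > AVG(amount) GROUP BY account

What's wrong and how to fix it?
Bug: WHERE evaluates per row before aggregation, so AVG() is unavailable

Fix: Compute the overall average in a scalar subquery and compare each group's MIN against it in HAVING

Corrected query:
SELECT account FROM transactions GROUP BY account HAVING MIN(amount) > (SELECT AVG(amount) FROM transactions)

Result:
(no rows)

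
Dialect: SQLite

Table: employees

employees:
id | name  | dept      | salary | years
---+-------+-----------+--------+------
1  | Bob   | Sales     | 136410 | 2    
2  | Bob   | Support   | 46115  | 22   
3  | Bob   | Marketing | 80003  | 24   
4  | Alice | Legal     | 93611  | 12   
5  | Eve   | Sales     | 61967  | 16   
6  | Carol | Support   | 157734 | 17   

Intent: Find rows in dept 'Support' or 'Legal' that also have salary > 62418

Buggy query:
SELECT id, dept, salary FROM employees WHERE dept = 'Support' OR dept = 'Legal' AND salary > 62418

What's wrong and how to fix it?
Bug: AND binds tighter than OR, so this parses as dept = 'Support' OR (dept = 'Legal' AND salary > 62418)

Fix: Add parentheses around the OR so the AND applies to both alternatives

Corrected query:
SELECT id, dept, salary FROM employees WHERE (dept = 'Support' OR dept = 'Legal') AND salary > 62418

Result:
id | dept    | salary
---+---------+-------
4  | Legal   | 93611 
6  | Support | 157734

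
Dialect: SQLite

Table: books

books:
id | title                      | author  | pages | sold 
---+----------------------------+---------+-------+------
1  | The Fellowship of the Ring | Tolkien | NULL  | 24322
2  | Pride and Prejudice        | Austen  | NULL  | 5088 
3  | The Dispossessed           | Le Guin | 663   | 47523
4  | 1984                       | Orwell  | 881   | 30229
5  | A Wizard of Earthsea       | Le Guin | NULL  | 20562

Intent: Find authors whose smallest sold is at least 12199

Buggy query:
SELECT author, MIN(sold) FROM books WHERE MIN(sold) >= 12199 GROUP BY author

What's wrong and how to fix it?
Bug: MIN() in WHERE is a misuse of aggregate

Fix: Replace WHERE with HAVING after the GROUP BY

Corrected query:
SELECT author, MIN(sold) FROM books GROUP BY author HAVING MIN(sold) >= 12199

Result:
author  | MIN(sold)
--------+----------
Le Guin | 20562    
Orwell  | 30229    
Tolkien | 24322    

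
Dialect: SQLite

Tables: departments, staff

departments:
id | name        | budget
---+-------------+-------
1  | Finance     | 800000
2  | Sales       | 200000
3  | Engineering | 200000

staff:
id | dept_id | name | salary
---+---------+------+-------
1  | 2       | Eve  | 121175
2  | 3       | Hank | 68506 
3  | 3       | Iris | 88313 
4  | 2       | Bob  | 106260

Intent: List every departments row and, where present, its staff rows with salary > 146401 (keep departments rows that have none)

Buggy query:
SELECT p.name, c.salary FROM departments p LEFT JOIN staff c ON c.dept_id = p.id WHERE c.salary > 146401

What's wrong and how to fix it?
Bug: Filtering c.salary in WHERE discards the NULL rows produced by LEFT JOIN, turning it into an inner join

Fix: Put 'c.salary > 146401' in the JOIN's ON clause instead of WHERE

Corrected query:
SELECT p.name, c.salary FROM departments p LEFT JOIN staff c ON c.dept_id = p.id AND c.salary > 146401

Result:
name        | salary
------------+-------
Finance     | NULL  
Sales       | NULL  
Engineering | NULL  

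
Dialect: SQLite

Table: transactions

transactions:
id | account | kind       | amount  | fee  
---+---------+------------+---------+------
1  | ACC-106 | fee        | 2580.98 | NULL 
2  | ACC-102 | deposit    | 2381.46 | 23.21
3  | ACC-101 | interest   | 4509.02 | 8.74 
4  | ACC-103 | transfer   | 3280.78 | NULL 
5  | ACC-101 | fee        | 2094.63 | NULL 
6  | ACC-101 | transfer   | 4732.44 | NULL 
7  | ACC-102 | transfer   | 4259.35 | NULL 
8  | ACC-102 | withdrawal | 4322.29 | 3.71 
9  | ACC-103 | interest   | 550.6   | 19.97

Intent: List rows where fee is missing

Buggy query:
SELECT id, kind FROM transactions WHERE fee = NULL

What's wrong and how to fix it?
Bug: '= NULL' is always unknown in SQL three-valued logic, so no rows match

Fix: Use IS NULL to test for NULL

Corrected query:
SELECT id, kind FROM transactions WHERE fee IS NULL

Result:
id | kind    
---+---------
1  | fee     
4  | transfer
5  | fee     
6  | transfer
7  | transfer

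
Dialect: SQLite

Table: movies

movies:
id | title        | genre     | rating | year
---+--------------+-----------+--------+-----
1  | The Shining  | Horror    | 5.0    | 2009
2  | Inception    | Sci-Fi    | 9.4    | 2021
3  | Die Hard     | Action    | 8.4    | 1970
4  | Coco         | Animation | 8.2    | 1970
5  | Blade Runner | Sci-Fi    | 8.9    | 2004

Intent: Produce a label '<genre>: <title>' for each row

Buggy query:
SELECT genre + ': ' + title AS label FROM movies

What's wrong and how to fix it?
Bug: SQLite uses || for string concatenation; + coerces text to numbers (yielding 0)

Fix: Replace + with || to concatenate text

Corrected query:
SELECT genre || ': ' || title AS label FROM movies

Result:
label               
--------------------
Horror: The Shining 
Sci-Fi: Inception   
Action: Die Hard    
Animation: Coco     
Sci-Fi: Blade Runner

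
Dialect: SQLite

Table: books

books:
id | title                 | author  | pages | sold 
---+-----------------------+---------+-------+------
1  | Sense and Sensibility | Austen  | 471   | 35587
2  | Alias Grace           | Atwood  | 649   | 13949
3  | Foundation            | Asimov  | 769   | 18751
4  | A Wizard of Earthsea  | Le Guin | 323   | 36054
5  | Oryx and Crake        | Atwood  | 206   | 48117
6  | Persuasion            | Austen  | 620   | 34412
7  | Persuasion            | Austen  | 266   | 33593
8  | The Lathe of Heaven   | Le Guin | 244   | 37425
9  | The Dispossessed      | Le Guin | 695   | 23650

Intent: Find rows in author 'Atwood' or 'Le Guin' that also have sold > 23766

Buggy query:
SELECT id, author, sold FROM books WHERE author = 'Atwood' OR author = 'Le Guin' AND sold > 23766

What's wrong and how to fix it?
Bug: AND binds tighter than OR, so this parses as author = 'Atwood' OR (author = 'Le Guin' AND sold > 23766)

Fix: Group the OR with parentheses (or use IN), then AND the threshold

Corrected query:
SELECT id, author, sold FROM books WHERE (author = 'Atwood' OR author = 'Le Guin') AND sold > 23766

Result:
id | author  | sold 
---+---------+------
4  | Le Guin | 36054
5  | Atwood  | 48117
8  | Le Guin | 37425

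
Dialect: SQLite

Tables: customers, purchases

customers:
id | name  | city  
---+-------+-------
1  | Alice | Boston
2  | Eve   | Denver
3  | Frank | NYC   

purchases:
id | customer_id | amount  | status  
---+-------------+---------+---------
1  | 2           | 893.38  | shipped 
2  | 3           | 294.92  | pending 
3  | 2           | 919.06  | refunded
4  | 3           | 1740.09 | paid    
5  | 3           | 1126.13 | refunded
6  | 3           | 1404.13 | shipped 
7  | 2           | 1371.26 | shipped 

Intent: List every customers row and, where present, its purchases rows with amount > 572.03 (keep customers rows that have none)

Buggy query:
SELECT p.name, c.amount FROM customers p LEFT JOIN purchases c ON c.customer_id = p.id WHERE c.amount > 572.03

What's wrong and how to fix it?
Bug: Filtering c.amount in WHERE discards the NULL rows produced by LEFT JOIN, turning it into an inner join

Fix: Put 'c.amount > 572.03' in the JOIN's ON clause instead of WHERE

Corrected query:
SELECT p.name, c.amount FROM customers p LEFT JOIN purchases c ON c.customer_id = p.id AND c.amount > 572.03

Result:
name  | amount 
------+--------
Alice | NULL   
Eve   | 893.38 
Eve   | 919.06 
Eve   | 1371.26
Frank | 1126.13
Frank | 1404.13
Frank | 1740.09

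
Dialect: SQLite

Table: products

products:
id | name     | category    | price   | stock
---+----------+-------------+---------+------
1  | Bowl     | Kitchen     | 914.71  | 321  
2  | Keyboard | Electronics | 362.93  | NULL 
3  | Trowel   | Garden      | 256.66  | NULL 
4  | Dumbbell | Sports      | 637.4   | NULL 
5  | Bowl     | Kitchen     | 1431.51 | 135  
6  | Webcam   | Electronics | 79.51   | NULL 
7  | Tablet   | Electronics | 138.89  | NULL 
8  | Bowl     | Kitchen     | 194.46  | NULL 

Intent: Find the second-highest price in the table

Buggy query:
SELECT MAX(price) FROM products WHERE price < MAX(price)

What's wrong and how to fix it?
Bug: MAX(price) on the right of the comparison is an aggregate-in-WHERE error

Fix: Put the inner MAX in a scalar subquery

Corrected query:
SELECT MAX(price) FROM products WHERE price < (SELECT MAX(price) FROM products)

Result:
MAX(price)
----------
914.71    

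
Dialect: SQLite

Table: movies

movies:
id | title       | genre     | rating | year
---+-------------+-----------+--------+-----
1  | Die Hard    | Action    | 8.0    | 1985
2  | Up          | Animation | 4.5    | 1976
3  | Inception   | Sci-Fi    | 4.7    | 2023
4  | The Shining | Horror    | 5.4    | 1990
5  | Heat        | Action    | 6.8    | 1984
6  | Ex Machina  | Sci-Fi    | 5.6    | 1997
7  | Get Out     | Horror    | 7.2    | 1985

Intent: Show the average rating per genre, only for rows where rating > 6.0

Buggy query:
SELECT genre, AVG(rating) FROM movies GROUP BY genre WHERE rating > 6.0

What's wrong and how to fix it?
Bug: Row-level WHERE must come before GROUP BY in the clause order

Fix: Move the WHERE clause before GROUP BY

Corrected query:
SELECT genre, AVG(rating) FROM movies WHERE rating > 6.0 GROUP BY genre

Result:
genre  | AVG(rating)
-------+------------
Action | 7.4        
Horror | 7.2        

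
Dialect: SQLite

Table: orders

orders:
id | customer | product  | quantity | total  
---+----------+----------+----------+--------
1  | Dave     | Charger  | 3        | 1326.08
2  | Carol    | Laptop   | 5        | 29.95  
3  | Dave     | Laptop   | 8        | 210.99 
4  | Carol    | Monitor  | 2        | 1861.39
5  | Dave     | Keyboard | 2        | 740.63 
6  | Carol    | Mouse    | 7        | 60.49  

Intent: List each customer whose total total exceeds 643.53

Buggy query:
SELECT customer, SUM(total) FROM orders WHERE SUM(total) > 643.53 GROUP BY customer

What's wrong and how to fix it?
Bug: SUM(total) is an aggregate, but WHERE filters rows before aggregation

Fix: Move the aggregate condition to a HAVING clause

Corrected query:
SELECT customer, SUM(total) FROM orders GROUP BY customer HAVING SUM(total) > 643.53

Result:
customer | SUM(total)
---------+-----------
Carol    | 1951.83   
Dave     | 2277.7    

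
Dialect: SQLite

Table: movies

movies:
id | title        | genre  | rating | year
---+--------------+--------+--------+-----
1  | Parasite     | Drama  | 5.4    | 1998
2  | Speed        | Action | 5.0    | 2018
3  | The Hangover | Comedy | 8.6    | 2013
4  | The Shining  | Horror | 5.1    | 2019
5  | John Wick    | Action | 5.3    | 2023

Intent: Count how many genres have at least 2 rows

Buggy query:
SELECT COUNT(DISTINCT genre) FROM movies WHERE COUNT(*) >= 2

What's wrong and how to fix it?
Bug: COUNT(*) cannot appear in WHERE; the per-group count doesn't exist yet

Fix: Use a subquery that GROUPs and filters with HAVING, then count its rows

Corrected query:
SELECT COUNT(*) FROM (SELECT genre FROM movies GROUP BY genre HAVING COUNT(*) >= 2)

Result:
COUNT(*)
--------
1       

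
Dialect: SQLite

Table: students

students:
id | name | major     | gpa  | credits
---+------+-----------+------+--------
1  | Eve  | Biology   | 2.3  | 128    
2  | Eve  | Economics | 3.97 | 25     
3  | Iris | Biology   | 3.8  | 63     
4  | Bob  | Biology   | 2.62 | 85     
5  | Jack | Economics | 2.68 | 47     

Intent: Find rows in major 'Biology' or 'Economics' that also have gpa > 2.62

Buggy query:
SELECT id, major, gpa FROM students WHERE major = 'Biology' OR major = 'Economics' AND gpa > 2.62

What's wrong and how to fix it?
Bug: Without parentheses, AND is evaluated before OR, so the gpa filter only applies to the 'Economics' branch

Fix: Add parentheses around the OR so the AND applies to both alternatives

Corrected query:
SELECT id, major, gpa FROM students WHERE (major = 'Biology' OR major = 'Economics') AND gpa > 2.62

Result:
id | major     | gpa 
---+-----------+-----
2  | Economics | 3.97
3  | Biology   | 3.8 
5  | Economics | 2.68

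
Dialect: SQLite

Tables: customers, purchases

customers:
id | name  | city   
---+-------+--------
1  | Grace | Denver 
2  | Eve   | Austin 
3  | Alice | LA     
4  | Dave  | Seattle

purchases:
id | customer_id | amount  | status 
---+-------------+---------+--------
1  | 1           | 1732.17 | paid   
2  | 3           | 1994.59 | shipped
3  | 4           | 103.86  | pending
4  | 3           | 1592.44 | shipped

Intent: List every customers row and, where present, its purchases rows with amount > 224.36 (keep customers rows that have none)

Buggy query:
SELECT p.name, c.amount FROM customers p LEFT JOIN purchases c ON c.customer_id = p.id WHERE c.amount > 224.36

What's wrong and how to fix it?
Bug: A WHERE condition on the right-hand table after LEFT JOIN drops unmatched parents

Fix: Put 'c.amount > 224.36' in the JOIN's ON clause instead of WHERE

Corrected query:
SELECT p.name, c.amount FROM customers p LEFT JOIN purchases c ON c.customer_id = p.id AND c.amount > 224.36

Result:
name  | amount 
------+--------
Grace | 1732.17
Eve   | NULL   
Alice | 1592.44
Alice | 1994.59
Dave  | NULL   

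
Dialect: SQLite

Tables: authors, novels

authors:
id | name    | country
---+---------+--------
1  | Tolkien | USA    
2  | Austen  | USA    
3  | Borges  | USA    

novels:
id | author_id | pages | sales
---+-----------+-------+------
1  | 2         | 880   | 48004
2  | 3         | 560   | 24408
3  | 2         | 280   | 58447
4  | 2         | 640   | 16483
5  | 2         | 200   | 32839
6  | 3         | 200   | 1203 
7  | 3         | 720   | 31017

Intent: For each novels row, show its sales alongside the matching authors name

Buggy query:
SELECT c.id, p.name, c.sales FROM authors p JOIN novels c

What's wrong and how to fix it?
Bug: Missing join condition: each novels row is matched to all authors rows instead of just its own

Fix: Add ON c.author_id = p.id to the JOIN

Corrected query:
SELECT c.id, p.name, c.sales FROM authors p JOIN novels c ON c.author_id = p.id

Result:
id | name   | sales
---+--------+------
1  | Austen | 48004
2  | Borges | 24408
3  | Austen | 58447
4  | Austen | 16483
5  | Austen | 32839
6  | Borges | 1203 
7  | Borges | 31017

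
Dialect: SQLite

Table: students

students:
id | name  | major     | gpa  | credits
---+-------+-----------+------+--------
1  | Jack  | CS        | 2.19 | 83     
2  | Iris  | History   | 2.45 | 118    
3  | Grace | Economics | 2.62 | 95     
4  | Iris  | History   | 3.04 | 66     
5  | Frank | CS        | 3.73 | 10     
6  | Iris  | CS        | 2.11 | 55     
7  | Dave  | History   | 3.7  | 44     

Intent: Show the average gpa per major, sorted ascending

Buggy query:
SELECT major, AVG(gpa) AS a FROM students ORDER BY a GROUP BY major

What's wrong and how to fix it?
Bug: ORDER BY appears before GROUP BY; SQL clause order requires GROUP BY first

Fix: Move ORDER BY to the end, after GROUP BY

Corrected query:
SELECT major, AVG(gpa) AS a FROM students GROUP BY major ORDER BY a

Result:
major     | a       
----------+---------
Economics | 2.62    
CS        | 2.676667
History   | 3.063333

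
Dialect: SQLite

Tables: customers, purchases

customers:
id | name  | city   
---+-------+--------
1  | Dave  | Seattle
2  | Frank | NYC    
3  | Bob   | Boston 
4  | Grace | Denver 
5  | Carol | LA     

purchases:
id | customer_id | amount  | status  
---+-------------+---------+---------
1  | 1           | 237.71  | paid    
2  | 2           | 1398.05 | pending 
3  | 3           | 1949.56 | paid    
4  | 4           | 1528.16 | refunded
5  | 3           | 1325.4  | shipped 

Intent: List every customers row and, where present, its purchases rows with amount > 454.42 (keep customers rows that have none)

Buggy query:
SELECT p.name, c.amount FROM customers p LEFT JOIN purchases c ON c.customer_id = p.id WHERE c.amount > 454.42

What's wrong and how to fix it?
Bug: Filtering c.amount in WHERE discards the NULL rows produced by LEFT JOIN, turning it into an inner join

Fix: Put 'c.amount > 454.42' in the JOIN's ON clause instead of WHERE

Corrected query:
SELECT p.name, c.amount FROM customers p LEFT JOIN purchases c ON c.customer_id = p.id AND c.amount > 454.42

Result:
name  | amount 
------+--------
Dave  | NULL   
Frank | 1398.05
Bob   | 1325.4 
Bob   | 1949.56
Grace | 1528.16
Carol | NULL   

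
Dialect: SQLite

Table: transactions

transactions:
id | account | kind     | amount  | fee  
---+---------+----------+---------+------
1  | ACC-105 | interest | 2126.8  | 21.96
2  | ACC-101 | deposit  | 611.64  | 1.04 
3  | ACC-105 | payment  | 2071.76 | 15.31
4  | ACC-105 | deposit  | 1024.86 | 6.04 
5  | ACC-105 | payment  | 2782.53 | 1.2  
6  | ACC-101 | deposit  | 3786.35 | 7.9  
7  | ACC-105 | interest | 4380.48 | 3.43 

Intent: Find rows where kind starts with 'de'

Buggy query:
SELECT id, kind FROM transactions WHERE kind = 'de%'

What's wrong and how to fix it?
Bug: Wildcards only work with LIKE; '=' treats '%' as a literal character

Fix: Replace '=' with LIKE so 'de%' is treated as a pattern

Corrected query:
SELECT id, kind FROM transactions WHERE kind LIKE 'de%'

Result:
id | kind   
---+--------
2  | deposit
4  | deposit
6  | deposit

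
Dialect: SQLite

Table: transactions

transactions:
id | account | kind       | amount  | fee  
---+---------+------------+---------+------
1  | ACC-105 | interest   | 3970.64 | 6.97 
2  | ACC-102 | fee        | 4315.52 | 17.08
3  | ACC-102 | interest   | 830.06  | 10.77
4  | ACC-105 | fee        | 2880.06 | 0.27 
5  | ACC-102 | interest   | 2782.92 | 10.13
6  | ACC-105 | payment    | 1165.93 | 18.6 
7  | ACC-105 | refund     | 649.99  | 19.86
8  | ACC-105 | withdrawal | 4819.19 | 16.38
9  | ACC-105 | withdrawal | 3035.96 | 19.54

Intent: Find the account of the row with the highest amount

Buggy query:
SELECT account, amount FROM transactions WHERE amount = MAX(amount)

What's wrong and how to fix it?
Bug: WHERE is evaluated per row; an aggregate over the whole table isn't defined there

Fix: Wrap MAX in a scalar subquery so WHERE compares against a single value

Corrected query:
SELECT account, amount FROM transactions WHERE amount = (SELECT MAX(amount) FROM transactions)

Result:
account | amount 
--------+--------
ACC-105 | 4819.19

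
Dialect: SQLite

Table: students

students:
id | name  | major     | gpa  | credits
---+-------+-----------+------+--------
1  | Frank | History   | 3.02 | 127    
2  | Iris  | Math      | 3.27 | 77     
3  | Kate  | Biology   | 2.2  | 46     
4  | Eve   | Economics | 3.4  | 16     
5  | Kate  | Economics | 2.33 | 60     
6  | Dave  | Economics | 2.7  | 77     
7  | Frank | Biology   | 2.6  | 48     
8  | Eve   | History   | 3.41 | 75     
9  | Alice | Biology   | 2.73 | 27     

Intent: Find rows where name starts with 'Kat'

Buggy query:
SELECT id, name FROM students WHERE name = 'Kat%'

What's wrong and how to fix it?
Bug: Wildcards only work with LIKE; '=' treats '%' as a literal character

Fix: Replace '=' with LIKE so 'Kat%' is treated as a pattern

Corrected query:
SELECT id, name FROM students WHERE name LIKE 'Kat%'

Result:
id | name
---+-----
3  | Kate
5  | Kate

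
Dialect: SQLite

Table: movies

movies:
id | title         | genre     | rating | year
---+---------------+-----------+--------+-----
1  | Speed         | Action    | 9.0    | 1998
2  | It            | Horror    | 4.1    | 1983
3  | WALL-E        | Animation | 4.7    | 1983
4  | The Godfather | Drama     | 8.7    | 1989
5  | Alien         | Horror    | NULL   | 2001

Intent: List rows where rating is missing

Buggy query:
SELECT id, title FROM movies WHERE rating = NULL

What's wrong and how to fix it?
Bug: '= NULL' is always unknown in SQL three-valued logic, so no rows match

Fix: Replace '= NULL' with 'IS NULL'

Corrected query:
SELECT id, title FROM movies WHERE rating IS NULL

Result:
id | title
---+------
5  | Alien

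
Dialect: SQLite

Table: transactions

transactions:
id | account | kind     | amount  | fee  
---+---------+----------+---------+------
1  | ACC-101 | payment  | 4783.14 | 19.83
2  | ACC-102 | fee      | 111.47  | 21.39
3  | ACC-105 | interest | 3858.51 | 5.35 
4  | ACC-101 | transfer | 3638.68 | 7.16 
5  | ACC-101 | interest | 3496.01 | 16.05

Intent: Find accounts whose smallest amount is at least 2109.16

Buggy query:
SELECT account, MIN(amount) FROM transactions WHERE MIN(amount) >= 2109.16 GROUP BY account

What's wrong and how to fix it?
Bug: MIN() in WHERE is a misuse of aggregate

Fix: Use HAVING for the per-group MIN condition

Corrected query:
SELECT account, MIN(amount) FROM transactions GROUP BY account HAVING MIN(amount) >= 2109.16

Result:
account | MIN(amount)
--------+------------
ACC-101 | 3496.01    
ACC-105 | 3858.51    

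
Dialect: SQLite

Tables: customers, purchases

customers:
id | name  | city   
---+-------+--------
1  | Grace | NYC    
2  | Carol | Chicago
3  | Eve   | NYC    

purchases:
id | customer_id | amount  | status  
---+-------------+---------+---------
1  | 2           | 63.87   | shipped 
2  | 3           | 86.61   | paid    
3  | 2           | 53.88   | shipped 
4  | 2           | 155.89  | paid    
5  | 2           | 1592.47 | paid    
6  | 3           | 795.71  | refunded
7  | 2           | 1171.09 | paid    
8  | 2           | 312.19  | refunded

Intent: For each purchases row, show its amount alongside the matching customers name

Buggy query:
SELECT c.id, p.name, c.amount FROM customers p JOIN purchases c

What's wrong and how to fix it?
Bug: Missing join condition: each purchases row is matched to all customers rows instead of just its own

Fix: Specify the join condition linking the foreign key to the parent id

Corrected query:
SELECT c.id, p.name, c.amount FROM customers p JOIN purchases c ON c.customer_id = p.id

Result:
id | name  | amount 
---+-------+--------
1  | Carol | 63.87  
2  | Eve   | 86.61  
3  | Carol | 53.88  
4  | Carol | 155.89 
5  | Carol | 1592.47
6  | Eve   | 795.71 
7  | Carol | 1171.09
8  | Carol | 312.19 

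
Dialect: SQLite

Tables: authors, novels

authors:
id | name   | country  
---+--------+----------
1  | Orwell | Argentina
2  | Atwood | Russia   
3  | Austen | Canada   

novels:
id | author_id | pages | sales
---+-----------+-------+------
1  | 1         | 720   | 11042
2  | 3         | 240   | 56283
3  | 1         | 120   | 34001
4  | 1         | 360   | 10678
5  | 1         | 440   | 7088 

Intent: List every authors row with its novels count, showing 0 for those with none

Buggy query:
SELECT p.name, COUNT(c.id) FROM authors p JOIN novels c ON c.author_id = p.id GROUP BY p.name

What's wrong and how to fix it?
Bug: INNER JOIN drops authors rows that have no matching novels rows

Fix: Switch to LEFT JOIN to retain unmatched parent rows

Corrected query:
SELECT p.name, COUNT(c.id) FROM authors p LEFT JOIN novels c ON c.author_id = p.id GROUP BY p.name

Result:
name   | COUNT(c.id)
-------+------------
Atwood | 0          
Austen | 1          
Orwell | 4          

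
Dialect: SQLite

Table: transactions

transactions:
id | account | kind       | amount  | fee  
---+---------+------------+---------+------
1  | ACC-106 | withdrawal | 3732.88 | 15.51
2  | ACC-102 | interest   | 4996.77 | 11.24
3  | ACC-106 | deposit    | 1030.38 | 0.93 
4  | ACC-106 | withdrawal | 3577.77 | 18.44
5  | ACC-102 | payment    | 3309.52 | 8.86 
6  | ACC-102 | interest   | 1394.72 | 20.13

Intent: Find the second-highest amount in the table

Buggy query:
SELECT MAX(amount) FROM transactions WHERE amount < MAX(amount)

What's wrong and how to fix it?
Bug: The inner MAX is an aggregate inside WHERE, which is not allowed

Fix: Compute the overall MAX in a subquery, then take MAX of rows below it

Corrected query:
SELECT MAX(amount) FROM transactions WHERE amount < (SELECT MAX(amount) FROM transactions)

Result:
MAX(amount)
-----------
3732.88    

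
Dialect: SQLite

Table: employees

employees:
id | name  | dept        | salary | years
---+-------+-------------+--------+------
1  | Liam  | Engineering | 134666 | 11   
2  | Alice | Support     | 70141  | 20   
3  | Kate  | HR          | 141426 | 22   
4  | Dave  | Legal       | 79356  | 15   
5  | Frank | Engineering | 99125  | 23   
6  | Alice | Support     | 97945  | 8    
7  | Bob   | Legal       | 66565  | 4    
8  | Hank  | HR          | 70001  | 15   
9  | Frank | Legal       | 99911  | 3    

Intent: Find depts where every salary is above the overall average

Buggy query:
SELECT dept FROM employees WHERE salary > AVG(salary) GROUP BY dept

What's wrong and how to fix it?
Bug: AVG() is an aggregate; it can't sit directly in WHERE

Fix: Compute the overall average in a scalar subquery and compare each group's MIN against it in HAVING

Corrected query:
SELECT dept FROM employees GROUP BY dept HAVING MIN(salary) > (SELECT AVG(salary) FROM employees)

Result:
dept       
-----------
Engineering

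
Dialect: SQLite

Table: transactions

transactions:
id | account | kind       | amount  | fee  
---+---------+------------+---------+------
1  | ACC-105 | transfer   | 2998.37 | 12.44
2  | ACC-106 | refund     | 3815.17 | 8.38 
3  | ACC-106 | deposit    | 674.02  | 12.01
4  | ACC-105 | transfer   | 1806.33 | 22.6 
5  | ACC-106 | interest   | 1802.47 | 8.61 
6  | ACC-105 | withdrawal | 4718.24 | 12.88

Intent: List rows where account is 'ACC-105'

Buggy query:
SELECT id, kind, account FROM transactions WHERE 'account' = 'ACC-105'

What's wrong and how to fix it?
Bug: Single quotes denote string literals in SQL; the column name is being compared as a constant string

Fix: Remove the quotes around the column name (or use double quotes for an identifier)

Corrected query:
SELECT id, kind, account FROM transactions WHERE account = 'ACC-105'

Result:
id | kind       | account
---+------------+--------
1  | transfer   | ACC-105
4  | transfer   | ACC-105
6  | withdrawal | ACC-105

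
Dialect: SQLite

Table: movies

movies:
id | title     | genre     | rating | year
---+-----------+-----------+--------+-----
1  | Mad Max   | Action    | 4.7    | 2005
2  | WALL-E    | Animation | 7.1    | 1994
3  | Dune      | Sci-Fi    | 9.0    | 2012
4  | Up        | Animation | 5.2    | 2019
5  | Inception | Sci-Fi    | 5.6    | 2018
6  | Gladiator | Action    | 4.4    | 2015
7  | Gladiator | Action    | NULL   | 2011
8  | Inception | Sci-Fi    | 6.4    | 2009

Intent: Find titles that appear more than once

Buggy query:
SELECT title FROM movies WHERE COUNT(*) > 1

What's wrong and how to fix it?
Bug: WHERE can't reference COUNT(*); aggregates are computed after WHERE

Fix: Group first, then use HAVING for the count condition

Corrected query:
SELECT title FROM movies GROUP BY title HAVING COUNT(*) > 1

Result:
title    
---------
Gladiator
Inception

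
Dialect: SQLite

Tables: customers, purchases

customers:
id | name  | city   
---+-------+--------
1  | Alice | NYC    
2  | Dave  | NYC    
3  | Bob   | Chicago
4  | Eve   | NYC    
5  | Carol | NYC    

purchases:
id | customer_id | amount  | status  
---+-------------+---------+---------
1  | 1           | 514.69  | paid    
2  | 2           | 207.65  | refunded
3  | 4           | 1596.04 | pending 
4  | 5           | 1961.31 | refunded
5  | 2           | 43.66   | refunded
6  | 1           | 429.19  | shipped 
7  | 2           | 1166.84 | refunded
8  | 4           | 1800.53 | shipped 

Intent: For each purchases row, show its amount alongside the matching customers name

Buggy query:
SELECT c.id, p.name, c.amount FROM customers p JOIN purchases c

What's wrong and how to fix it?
Bug: Missing join condition: each purchases row is matched to all customers rows instead of just its own

Fix: Add ON c.customer_id = p.id to the JOIN

Corrected query:
SELECT c.id, p.name, c.amount FROM customers p JOIN purchases c ON c.customer_id = p.id

Result:
id | name  | amount 
---+-------+--------
1  | Alice | 514.69 
2  | Dave  | 207.65 
3  | Eve   | 1596.04
4  | Carol | 1961.31
5  | Dave  | 43.66  
6  | Alice | 429.19 
7  | Dave  | 1166.84
8  | Eve   | 1800.53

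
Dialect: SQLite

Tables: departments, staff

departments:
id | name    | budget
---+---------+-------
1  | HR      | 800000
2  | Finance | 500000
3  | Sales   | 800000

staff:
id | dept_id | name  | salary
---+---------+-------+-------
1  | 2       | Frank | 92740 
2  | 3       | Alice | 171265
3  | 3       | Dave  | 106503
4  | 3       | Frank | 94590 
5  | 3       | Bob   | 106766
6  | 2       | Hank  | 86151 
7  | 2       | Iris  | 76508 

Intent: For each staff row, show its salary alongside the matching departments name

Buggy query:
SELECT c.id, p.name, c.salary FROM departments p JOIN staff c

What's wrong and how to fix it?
Bug: JOIN with no ON clause produces a cartesian product; every staff row pairs with every departments row

Fix: Specify the join condition linking the foreign key to the parent id

Corrected query:
SELECT c.id, p.name, c.salary FROM departments p JOIN staff c ON c.dept_id = p.id

Result:
id | name    | salary
---+---------+-------
1  | Finance | 92740 
2  | Sales   | 171265
3  | Sales   | 106503
4  | Sales   | 94590 
5  | Sales   | 106766
6  | Finance | 86151 
7  | Finance | 76508 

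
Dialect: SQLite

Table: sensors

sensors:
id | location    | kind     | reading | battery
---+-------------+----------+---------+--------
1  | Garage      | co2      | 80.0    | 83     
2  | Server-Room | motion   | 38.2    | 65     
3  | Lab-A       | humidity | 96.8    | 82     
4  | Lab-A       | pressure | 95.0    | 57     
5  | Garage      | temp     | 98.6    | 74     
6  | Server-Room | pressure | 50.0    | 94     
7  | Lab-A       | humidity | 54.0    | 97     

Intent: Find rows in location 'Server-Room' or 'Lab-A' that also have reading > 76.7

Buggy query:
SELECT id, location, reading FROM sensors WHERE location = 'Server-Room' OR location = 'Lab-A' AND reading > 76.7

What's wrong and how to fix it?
Bug: AND binds tighter than OR, so this parses as location = 'Server-Room' OR (location = 'Lab-A' AND reading > 76.7)

Fix: Group the OR with parentheses (or use IN), then AND the threshold

Corrected query:
SELECT id, location, reading FROM sensors WHERE (location = 'Server-Room' OR location = 'Lab-A') AND reading > 76.7

Result:
id | location | reading
---+----------+--------
3  | Lab-A    | 96.8   
4  | Lab-A    | 95     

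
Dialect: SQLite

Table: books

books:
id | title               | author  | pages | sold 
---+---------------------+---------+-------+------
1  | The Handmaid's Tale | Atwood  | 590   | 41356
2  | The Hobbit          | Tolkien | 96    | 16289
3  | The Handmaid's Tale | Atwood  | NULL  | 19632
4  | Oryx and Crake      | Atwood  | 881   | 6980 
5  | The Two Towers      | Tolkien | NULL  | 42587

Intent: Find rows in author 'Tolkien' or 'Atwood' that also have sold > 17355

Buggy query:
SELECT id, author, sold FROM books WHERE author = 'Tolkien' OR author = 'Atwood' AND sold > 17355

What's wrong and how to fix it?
Bug: Without parentheses, AND is evaluated before OR, so the sold filter only applies to the 'Atwood' branch

Fix: Group the OR with parentheses (or use IN), then AND the threshold

Corrected query:
SELECT id, author, sold FROM books WHERE (author = 'Tolkien' OR author = 'Atwood') AND sold > 17355

Result:
id | author  | sold 
---+---------+------
1  | Atwood  | 41356
3  | Atwood  | 19632
5  | Tolkien | 42587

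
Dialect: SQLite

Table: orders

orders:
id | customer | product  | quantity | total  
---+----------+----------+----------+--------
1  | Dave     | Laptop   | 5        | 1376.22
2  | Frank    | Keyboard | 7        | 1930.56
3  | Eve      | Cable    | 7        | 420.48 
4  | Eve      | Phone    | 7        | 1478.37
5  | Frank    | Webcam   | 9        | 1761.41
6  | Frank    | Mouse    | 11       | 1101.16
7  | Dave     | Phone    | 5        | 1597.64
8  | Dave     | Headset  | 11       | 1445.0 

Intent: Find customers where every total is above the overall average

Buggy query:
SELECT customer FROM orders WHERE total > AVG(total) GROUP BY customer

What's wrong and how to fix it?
Bug: AVG() is an aggregate; it can't sit directly in WHERE

Fix: Compute the overall average in a scalar subquery and compare each group's MIN against it in HAVING

Corrected query:
SELECT customer FROM orders GROUP BY customer HAVING MIN(total) > (SELECT AVG(total) FROM orders)

Result:
(no rows)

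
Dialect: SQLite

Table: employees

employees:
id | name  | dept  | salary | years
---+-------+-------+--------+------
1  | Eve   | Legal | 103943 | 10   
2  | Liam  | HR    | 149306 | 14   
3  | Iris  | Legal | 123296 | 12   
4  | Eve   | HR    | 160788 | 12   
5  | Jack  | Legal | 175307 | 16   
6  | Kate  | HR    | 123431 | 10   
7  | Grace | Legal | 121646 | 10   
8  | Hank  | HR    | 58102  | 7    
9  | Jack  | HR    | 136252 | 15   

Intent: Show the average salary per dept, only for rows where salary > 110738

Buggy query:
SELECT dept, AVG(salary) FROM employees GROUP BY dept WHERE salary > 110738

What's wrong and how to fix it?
Bug: Row-level WHERE must come before GROUP BY in the clause order

Fix: Move the WHERE clause before GROUP BY

Corrected query:
SELECT dept, AVG(salary) FROM employees WHERE salary > 110738 GROUP BY dept

Result:
dept  | AVG(salary)
------+------------
HR    | 142444.25  
Legal | 140083     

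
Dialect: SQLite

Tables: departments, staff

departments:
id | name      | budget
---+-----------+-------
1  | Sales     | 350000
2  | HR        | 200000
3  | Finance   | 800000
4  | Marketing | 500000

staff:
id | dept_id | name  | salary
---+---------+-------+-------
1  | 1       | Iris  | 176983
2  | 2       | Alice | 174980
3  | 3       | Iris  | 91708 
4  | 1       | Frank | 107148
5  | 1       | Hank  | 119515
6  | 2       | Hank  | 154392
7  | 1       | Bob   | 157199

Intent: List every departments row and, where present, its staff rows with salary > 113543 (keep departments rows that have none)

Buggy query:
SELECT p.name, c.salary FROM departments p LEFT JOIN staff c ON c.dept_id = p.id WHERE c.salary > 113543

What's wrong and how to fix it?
Bug: Filtering c.salary in WHERE discards the NULL rows produced by LEFT JOIN, turning it into an inner join

Fix: Put 'c.salary > 113543' in the JOIN's ON clause instead of WHERE

Corrected query:
SELECT p.name, c.salary FROM departments p LEFT JOIN staff c ON c.dept_id = p.id AND c.salary > 113543

Result:
name      | salary
----------+-------
Sales     | 119515
Sales     | 157199
Sales     | 176983
HR        | 154392
HR        | 174980
Finance   | NULL  
Marketing | NULL  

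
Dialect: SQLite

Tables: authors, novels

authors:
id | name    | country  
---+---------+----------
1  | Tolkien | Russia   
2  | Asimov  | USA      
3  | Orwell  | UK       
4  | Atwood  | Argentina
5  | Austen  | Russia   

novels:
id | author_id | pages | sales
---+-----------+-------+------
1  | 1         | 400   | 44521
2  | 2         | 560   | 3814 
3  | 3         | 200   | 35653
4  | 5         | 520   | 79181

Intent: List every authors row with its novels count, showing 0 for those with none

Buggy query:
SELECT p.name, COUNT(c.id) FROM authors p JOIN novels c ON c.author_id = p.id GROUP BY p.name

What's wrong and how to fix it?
Bug: INNER JOIN drops authors rows that have no matching novels rows

Fix: Use LEFT JOIN so parents without children still appear (COUNT(c.id) gives 0)

Corrected query:
SELECT p.name, COUNT(c.id) FROM authors p LEFT JOIN novels c ON c.author_id = p.id GROUP BY p.name

Result:
name    | COUNT(c.id)
--------+------------
Asimov  | 1          
Atwood  | 0          
Austen  | 1          
Orwell  | 1          
Tolkien | 1          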